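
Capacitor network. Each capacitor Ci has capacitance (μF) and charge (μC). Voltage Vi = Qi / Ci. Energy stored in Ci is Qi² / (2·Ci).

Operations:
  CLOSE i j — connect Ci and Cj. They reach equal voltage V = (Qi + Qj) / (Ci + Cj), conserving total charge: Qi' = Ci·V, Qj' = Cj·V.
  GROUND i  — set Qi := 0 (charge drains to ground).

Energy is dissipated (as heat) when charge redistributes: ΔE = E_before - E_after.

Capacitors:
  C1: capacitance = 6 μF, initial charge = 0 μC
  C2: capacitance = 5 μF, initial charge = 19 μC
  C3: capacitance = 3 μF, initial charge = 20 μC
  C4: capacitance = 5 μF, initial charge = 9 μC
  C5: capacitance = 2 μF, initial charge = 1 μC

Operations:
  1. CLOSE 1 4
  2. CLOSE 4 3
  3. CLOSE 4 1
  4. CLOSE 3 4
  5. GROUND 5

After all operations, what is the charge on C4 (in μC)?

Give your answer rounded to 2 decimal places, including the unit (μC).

Initial: C1(6μF, Q=0μC, V=0.00V), C2(5μF, Q=19μC, V=3.80V), C3(3μF, Q=20μC, V=6.67V), C4(5μF, Q=9μC, V=1.80V), C5(2μF, Q=1μC, V=0.50V)
Op 1: CLOSE 1-4: Q_total=9.00, C_total=11.00, V=0.82; Q1=4.91, Q4=4.09; dissipated=4.418
Op 2: CLOSE 4-3: Q_total=24.09, C_total=8.00, V=3.01; Q4=15.06, Q3=9.03; dissipated=32.067
Op 3: CLOSE 4-1: Q_total=19.97, C_total=11.00, V=1.82; Q4=9.08, Q1=10.89; dissipated=6.559
Op 4: CLOSE 3-4: Q_total=18.11, C_total=8.00, V=2.26; Q3=6.79, Q4=11.32; dissipated=1.342
Op 5: GROUND 5: Q5=0; energy lost=0.250
Final charges: Q1=10.89, Q2=19.00, Q3=6.79, Q4=11.32, Q5=0.00

Answer: 11.32 μC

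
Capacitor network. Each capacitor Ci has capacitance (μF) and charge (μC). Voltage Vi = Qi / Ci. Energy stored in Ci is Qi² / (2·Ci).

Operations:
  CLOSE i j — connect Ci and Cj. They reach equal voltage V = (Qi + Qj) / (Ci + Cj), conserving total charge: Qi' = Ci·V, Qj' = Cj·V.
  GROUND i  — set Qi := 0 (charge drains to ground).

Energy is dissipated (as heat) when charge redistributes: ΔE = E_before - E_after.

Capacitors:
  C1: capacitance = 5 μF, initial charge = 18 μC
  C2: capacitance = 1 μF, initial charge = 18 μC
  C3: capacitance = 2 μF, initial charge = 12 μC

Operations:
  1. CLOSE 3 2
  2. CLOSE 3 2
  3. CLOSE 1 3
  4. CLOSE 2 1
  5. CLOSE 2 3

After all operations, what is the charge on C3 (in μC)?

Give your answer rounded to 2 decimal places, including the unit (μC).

Answer: 11.37 μC

Derivation:
Initial: C1(5μF, Q=18μC, V=3.60V), C2(1μF, Q=18μC, V=18.00V), C3(2μF, Q=12μC, V=6.00V)
Op 1: CLOSE 3-2: Q_total=30.00, C_total=3.00, V=10.00; Q3=20.00, Q2=10.00; dissipated=48.000
Op 2: CLOSE 3-2: Q_total=30.00, C_total=3.00, V=10.00; Q3=20.00, Q2=10.00; dissipated=0.000
Op 3: CLOSE 1-3: Q_total=38.00, C_total=7.00, V=5.43; Q1=27.14, Q3=10.86; dissipated=29.257
Op 4: CLOSE 2-1: Q_total=37.14, C_total=6.00, V=6.19; Q2=6.19, Q1=30.95; dissipated=8.707
Op 5: CLOSE 2-3: Q_total=17.05, C_total=3.00, V=5.68; Q2=5.68, Q3=11.37; dissipated=0.193
Final charges: Q1=30.95, Q2=5.68, Q3=11.37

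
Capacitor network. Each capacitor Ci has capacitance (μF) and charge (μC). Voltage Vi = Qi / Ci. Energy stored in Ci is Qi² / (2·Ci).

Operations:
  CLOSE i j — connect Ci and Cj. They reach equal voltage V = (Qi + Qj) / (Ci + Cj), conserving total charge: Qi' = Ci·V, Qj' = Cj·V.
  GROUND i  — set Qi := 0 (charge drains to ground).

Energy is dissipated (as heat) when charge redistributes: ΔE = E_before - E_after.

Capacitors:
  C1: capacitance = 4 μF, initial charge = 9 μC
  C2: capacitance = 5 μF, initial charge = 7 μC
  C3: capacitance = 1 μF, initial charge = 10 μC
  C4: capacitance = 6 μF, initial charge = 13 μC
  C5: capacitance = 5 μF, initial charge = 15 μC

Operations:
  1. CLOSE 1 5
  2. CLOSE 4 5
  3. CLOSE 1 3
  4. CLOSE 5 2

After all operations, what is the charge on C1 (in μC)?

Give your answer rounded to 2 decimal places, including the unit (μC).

Initial: C1(4μF, Q=9μC, V=2.25V), C2(5μF, Q=7μC, V=1.40V), C3(1μF, Q=10μC, V=10.00V), C4(6μF, Q=13μC, V=2.17V), C5(5μF, Q=15μC, V=3.00V)
Op 1: CLOSE 1-5: Q_total=24.00, C_total=9.00, V=2.67; Q1=10.67, Q5=13.33; dissipated=0.625
Op 2: CLOSE 4-5: Q_total=26.33, C_total=11.00, V=2.39; Q4=14.36, Q5=11.97; dissipated=0.341
Op 3: CLOSE 1-3: Q_total=20.67, C_total=5.00, V=4.13; Q1=16.53, Q3=4.13; dissipated=21.511
Op 4: CLOSE 5-2: Q_total=18.97, C_total=10.00, V=1.90; Q5=9.48, Q2=9.48; dissipated=1.235
Final charges: Q1=16.53, Q2=9.48, Q3=4.13, Q4=14.36, Q5=9.48

Answer: 16.53 μC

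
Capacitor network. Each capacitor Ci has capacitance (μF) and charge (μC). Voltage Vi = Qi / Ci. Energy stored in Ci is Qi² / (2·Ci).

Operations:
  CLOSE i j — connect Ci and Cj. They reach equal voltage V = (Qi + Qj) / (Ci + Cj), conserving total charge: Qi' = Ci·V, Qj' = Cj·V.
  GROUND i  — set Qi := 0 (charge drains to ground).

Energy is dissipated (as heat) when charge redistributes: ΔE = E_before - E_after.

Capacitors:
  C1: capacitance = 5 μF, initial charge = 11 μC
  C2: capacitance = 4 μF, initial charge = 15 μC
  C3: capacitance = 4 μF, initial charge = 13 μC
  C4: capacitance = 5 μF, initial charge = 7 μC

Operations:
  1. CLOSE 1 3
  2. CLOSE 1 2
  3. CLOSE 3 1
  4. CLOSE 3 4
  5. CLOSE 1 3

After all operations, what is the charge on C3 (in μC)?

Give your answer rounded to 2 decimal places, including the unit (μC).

Initial: C1(5μF, Q=11μC, V=2.20V), C2(4μF, Q=15μC, V=3.75V), C3(4μF, Q=13μC, V=3.25V), C4(5μF, Q=7μC, V=1.40V)
Op 1: CLOSE 1-3: Q_total=24.00, C_total=9.00, V=2.67; Q1=13.33, Q3=10.67; dissipated=1.225
Op 2: CLOSE 1-2: Q_total=28.33, C_total=9.00, V=3.15; Q1=15.74, Q2=12.59; dissipated=1.304
Op 3: CLOSE 3-1: Q_total=26.41, C_total=9.00, V=2.93; Q3=11.74, Q1=14.67; dissipated=0.258
Op 4: CLOSE 3-4: Q_total=18.74, C_total=9.00, V=2.08; Q3=8.33, Q4=10.41; dissipated=2.615
Op 5: CLOSE 1-3: Q_total=23.00, C_total=9.00, V=2.56; Q1=12.78, Q3=10.22; dissipated=0.807
Final charges: Q1=12.78, Q2=12.59, Q3=10.22, Q4=10.41

Answer: 10.22 μC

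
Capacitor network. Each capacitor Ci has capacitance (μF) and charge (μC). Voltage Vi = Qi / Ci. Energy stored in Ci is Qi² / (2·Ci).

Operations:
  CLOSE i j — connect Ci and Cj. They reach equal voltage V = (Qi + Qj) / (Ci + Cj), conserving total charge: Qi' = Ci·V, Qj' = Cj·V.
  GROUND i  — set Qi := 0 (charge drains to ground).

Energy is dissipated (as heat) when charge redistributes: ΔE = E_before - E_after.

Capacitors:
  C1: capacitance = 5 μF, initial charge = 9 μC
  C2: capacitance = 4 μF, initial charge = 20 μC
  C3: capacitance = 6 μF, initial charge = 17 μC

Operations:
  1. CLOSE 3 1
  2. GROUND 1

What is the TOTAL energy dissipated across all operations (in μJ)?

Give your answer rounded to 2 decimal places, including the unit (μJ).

Answer: 15.42 μJ

Derivation:
Initial: C1(5μF, Q=9μC, V=1.80V), C2(4μF, Q=20μC, V=5.00V), C3(6μF, Q=17μC, V=2.83V)
Op 1: CLOSE 3-1: Q_total=26.00, C_total=11.00, V=2.36; Q3=14.18, Q1=11.82; dissipated=1.456
Op 2: GROUND 1: Q1=0; energy lost=13.967
Total dissipated: 15.423 μJ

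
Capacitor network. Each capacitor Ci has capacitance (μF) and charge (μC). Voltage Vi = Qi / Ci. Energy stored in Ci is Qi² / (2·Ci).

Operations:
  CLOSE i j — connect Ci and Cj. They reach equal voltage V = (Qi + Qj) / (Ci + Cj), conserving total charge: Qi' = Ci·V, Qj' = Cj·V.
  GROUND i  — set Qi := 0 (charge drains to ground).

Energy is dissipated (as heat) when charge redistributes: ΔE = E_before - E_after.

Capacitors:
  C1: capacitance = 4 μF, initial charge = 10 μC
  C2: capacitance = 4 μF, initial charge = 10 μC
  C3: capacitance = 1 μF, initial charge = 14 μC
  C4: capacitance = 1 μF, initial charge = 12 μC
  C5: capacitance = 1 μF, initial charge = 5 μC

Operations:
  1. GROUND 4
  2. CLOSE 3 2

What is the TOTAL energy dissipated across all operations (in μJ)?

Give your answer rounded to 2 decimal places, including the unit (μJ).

Initial: C1(4μF, Q=10μC, V=2.50V), C2(4μF, Q=10μC, V=2.50V), C3(1μF, Q=14μC, V=14.00V), C4(1μF, Q=12μC, V=12.00V), C5(1μF, Q=5μC, V=5.00V)
Op 1: GROUND 4: Q4=0; energy lost=72.000
Op 2: CLOSE 3-2: Q_total=24.00, C_total=5.00, V=4.80; Q3=4.80, Q2=19.20; dissipated=52.900
Total dissipated: 124.900 μJ

Answer: 124.90 μJ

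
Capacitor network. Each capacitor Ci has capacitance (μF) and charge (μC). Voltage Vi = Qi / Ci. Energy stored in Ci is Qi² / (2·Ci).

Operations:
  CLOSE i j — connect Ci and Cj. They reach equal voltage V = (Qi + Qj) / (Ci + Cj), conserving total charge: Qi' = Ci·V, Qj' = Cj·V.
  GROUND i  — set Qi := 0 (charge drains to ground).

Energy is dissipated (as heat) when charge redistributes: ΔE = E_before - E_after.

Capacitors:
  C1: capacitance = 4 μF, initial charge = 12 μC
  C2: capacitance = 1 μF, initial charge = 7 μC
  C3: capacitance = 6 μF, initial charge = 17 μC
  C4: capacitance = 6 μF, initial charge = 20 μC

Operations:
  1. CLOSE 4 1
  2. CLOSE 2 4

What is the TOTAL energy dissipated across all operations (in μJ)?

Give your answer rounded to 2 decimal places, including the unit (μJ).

Initial: C1(4μF, Q=12μC, V=3.00V), C2(1μF, Q=7μC, V=7.00V), C3(6μF, Q=17μC, V=2.83V), C4(6μF, Q=20μC, V=3.33V)
Op 1: CLOSE 4-1: Q_total=32.00, C_total=10.00, V=3.20; Q4=19.20, Q1=12.80; dissipated=0.133
Op 2: CLOSE 2-4: Q_total=26.20, C_total=7.00, V=3.74; Q2=3.74, Q4=22.46; dissipated=6.189
Total dissipated: 6.322 μJ

Answer: 6.32 μJ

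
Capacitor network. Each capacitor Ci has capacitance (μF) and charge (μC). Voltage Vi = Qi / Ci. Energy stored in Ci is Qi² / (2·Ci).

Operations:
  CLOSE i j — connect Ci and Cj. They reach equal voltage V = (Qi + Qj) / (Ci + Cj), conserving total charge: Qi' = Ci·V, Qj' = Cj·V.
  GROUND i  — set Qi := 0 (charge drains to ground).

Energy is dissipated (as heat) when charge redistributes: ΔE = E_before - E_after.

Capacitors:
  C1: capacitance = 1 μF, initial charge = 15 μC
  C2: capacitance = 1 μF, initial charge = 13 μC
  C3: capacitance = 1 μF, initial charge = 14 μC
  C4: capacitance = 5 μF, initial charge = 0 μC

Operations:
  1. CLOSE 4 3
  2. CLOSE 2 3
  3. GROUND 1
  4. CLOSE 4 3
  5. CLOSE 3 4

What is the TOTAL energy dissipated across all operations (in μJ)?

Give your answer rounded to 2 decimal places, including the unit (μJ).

Answer: 234.46 μJ

Derivation:
Initial: C1(1μF, Q=15μC, V=15.00V), C2(1μF, Q=13μC, V=13.00V), C3(1μF, Q=14μC, V=14.00V), C4(5μF, Q=0μC, V=0.00V)
Op 1: CLOSE 4-3: Q_total=14.00, C_total=6.00, V=2.33; Q4=11.67, Q3=2.33; dissipated=81.667
Op 2: CLOSE 2-3: Q_total=15.33, C_total=2.00, V=7.67; Q2=7.67, Q3=7.67; dissipated=28.444
Op 3: GROUND 1: Q1=0; energy lost=112.500
Op 4: CLOSE 4-3: Q_total=19.33, C_total=6.00, V=3.22; Q4=16.11, Q3=3.22; dissipated=11.852
Op 5: CLOSE 3-4: Q_total=19.33, C_total=6.00, V=3.22; Q3=3.22, Q4=16.11; dissipated=0.000
Total dissipated: 234.463 μJ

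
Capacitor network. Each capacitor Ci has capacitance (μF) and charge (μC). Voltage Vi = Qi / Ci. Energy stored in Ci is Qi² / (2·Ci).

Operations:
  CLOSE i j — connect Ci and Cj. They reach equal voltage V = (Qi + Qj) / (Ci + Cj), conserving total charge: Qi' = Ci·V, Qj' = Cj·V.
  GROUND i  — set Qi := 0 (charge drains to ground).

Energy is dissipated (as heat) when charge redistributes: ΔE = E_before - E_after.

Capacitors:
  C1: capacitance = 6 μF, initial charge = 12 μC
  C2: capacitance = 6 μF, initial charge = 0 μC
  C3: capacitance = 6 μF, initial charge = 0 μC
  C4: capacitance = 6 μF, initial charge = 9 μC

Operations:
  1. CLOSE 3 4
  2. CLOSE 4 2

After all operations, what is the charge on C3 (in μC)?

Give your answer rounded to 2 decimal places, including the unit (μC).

Answer: 4.50 μC

Derivation:
Initial: C1(6μF, Q=12μC, V=2.00V), C2(6μF, Q=0μC, V=0.00V), C3(6μF, Q=0μC, V=0.00V), C4(6μF, Q=9μC, V=1.50V)
Op 1: CLOSE 3-4: Q_total=9.00, C_total=12.00, V=0.75; Q3=4.50, Q4=4.50; dissipated=3.375
Op 2: CLOSE 4-2: Q_total=4.50, C_total=12.00, V=0.38; Q4=2.25, Q2=2.25; dissipated=0.844
Final charges: Q1=12.00, Q2=2.25, Q3=4.50, Q4=2.25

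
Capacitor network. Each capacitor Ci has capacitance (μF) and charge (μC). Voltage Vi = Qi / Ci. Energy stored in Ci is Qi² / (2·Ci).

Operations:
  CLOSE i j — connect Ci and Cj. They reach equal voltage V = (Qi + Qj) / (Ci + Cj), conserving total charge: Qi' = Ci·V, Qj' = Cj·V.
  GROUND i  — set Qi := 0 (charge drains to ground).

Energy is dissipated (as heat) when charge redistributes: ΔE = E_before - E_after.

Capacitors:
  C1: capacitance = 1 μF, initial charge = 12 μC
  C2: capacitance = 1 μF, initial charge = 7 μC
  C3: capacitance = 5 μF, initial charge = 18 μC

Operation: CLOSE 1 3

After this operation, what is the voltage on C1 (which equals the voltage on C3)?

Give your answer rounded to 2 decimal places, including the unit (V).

Answer: 5.00 V

Derivation:
Initial: C1(1μF, Q=12μC, V=12.00V), C2(1μF, Q=7μC, V=7.00V), C3(5μF, Q=18μC, V=3.60V)
Op 1: CLOSE 1-3: Q_total=30.00, C_total=6.00, V=5.00; Q1=5.00, Q3=25.00; dissipated=29.400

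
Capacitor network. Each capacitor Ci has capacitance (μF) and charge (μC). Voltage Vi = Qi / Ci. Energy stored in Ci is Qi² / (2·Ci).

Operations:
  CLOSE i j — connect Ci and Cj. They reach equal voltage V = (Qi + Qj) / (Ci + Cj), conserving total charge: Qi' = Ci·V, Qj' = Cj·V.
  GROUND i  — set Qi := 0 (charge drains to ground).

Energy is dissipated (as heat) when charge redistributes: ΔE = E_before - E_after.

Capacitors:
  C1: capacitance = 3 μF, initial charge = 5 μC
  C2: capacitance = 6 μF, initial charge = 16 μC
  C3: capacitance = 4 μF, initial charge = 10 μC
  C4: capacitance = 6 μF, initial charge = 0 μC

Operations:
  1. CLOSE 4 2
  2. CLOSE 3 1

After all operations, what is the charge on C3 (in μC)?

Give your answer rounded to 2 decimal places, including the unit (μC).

Answer: 8.57 μC

Derivation:
Initial: C1(3μF, Q=5μC, V=1.67V), C2(6μF, Q=16μC, V=2.67V), C3(4μF, Q=10μC, V=2.50V), C4(6μF, Q=0μC, V=0.00V)
Op 1: CLOSE 4-2: Q_total=16.00, C_total=12.00, V=1.33; Q4=8.00, Q2=8.00; dissipated=10.667
Op 2: CLOSE 3-1: Q_total=15.00, C_total=7.00, V=2.14; Q3=8.57, Q1=6.43; dissipated=0.595
Final charges: Q1=6.43, Q2=8.00, Q3=8.57, Q4=8.00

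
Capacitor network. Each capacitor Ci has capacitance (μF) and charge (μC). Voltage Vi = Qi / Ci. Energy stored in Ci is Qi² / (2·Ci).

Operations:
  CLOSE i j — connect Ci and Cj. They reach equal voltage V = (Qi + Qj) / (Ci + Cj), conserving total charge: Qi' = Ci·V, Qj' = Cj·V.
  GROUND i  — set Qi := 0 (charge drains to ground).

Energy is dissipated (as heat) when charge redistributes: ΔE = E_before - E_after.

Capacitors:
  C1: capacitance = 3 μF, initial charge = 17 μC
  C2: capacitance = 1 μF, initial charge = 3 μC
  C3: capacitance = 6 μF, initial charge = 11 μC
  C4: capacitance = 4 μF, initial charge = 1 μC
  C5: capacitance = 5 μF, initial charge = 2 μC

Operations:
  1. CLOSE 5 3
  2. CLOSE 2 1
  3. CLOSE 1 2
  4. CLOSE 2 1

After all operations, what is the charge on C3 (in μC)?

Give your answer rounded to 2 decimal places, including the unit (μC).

Initial: C1(3μF, Q=17μC, V=5.67V), C2(1μF, Q=3μC, V=3.00V), C3(6μF, Q=11μC, V=1.83V), C4(4μF, Q=1μC, V=0.25V), C5(5μF, Q=2μC, V=0.40V)
Op 1: CLOSE 5-3: Q_total=13.00, C_total=11.00, V=1.18; Q5=5.91, Q3=7.09; dissipated=2.802
Op 2: CLOSE 2-1: Q_total=20.00, C_total=4.00, V=5.00; Q2=5.00, Q1=15.00; dissipated=2.667
Op 3: CLOSE 1-2: Q_total=20.00, C_total=4.00, V=5.00; Q1=15.00, Q2=5.00; dissipated=0.000
Op 4: CLOSE 2-1: Q_total=20.00, C_total=4.00, V=5.00; Q2=5.00, Q1=15.00; dissipated=0.000
Final charges: Q1=15.00, Q2=5.00, Q3=7.09, Q4=1.00, Q5=5.91

Answer: 7.09 μC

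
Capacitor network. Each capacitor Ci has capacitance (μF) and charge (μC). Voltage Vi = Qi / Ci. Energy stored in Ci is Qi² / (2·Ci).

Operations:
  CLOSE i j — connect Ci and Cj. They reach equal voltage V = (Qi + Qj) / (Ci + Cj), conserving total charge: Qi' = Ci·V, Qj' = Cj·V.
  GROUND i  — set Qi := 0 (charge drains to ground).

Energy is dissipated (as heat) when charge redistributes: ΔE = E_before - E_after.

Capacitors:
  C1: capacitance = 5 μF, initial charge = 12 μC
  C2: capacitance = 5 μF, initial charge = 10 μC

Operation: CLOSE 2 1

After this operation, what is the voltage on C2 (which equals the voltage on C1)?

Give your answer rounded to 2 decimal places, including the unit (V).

Answer: 2.20 V

Derivation:
Initial: C1(5μF, Q=12μC, V=2.40V), C2(5μF, Q=10μC, V=2.00V)
Op 1: CLOSE 2-1: Q_total=22.00, C_total=10.00, V=2.20; Q2=11.00, Q1=11.00; dissipated=0.200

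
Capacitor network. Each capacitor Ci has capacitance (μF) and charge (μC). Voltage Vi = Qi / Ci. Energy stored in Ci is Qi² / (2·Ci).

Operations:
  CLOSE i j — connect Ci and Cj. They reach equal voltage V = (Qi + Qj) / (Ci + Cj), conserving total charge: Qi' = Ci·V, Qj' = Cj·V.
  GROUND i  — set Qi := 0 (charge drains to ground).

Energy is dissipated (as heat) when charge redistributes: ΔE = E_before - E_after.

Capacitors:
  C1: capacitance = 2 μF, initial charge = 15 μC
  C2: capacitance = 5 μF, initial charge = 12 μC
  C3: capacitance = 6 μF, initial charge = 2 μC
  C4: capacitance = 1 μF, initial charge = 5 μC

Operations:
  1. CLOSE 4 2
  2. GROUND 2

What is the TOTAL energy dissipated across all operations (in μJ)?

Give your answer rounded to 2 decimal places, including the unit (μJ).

Answer: 22.89 μJ

Derivation:
Initial: C1(2μF, Q=15μC, V=7.50V), C2(5μF, Q=12μC, V=2.40V), C3(6μF, Q=2μC, V=0.33V), C4(1μF, Q=5μC, V=5.00V)
Op 1: CLOSE 4-2: Q_total=17.00, C_total=6.00, V=2.83; Q4=2.83, Q2=14.17; dissipated=2.817
Op 2: GROUND 2: Q2=0; energy lost=20.069
Total dissipated: 22.886 μJ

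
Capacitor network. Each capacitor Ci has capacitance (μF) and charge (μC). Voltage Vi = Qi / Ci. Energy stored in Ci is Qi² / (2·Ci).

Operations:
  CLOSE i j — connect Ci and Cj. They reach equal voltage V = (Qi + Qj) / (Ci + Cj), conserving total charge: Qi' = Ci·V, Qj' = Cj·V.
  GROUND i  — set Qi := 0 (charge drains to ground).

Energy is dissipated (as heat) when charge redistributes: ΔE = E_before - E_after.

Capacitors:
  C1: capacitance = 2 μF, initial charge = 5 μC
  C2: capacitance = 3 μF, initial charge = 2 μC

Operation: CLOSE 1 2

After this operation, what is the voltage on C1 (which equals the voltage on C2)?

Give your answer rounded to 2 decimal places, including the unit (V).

Answer: 1.40 V

Derivation:
Initial: C1(2μF, Q=5μC, V=2.50V), C2(3μF, Q=2μC, V=0.67V)
Op 1: CLOSE 1-2: Q_total=7.00, C_total=5.00, V=1.40; Q1=2.80, Q2=4.20; dissipated=2.017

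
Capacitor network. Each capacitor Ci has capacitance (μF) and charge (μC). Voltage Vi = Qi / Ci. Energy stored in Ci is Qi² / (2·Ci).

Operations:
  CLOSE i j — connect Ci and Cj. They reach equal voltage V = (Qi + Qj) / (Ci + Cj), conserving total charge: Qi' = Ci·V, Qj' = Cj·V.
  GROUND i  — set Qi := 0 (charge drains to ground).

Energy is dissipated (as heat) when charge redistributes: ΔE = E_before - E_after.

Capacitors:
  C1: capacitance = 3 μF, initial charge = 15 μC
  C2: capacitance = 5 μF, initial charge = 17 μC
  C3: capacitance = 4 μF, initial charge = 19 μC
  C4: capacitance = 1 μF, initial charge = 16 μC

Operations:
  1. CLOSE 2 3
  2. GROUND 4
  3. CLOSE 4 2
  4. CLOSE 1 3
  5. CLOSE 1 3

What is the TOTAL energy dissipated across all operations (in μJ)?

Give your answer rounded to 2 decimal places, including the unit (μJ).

Answer: 137.55 μJ

Derivation:
Initial: C1(3μF, Q=15μC, V=5.00V), C2(5μF, Q=17μC, V=3.40V), C3(4μF, Q=19μC, V=4.75V), C4(1μF, Q=16μC, V=16.00V)
Op 1: CLOSE 2-3: Q_total=36.00, C_total=9.00, V=4.00; Q2=20.00, Q3=16.00; dissipated=2.025
Op 2: GROUND 4: Q4=0; energy lost=128.000
Op 3: CLOSE 4-2: Q_total=20.00, C_total=6.00, V=3.33; Q4=3.33, Q2=16.67; dissipated=6.667
Op 4: CLOSE 1-3: Q_total=31.00, C_total=7.00, V=4.43; Q1=13.29, Q3=17.71; dissipated=0.857
Op 5: CLOSE 1-3: Q_total=31.00, C_total=7.00, V=4.43; Q1=13.29, Q3=17.71; dissipated=0.000
Total dissipated: 137.549 μJ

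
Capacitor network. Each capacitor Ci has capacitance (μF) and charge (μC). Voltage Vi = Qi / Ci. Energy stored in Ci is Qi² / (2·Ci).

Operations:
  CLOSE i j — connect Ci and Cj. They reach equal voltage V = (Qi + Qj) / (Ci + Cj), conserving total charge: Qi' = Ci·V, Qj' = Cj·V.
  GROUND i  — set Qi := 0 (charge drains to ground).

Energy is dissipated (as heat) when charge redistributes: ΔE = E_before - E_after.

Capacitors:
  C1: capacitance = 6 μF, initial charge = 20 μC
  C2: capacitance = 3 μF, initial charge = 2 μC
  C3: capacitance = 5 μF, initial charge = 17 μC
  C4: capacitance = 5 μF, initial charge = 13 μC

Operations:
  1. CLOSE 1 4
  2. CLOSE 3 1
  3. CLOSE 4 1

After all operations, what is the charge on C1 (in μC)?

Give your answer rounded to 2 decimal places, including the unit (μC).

Answer: 18.60 μC

Derivation:
Initial: C1(6μF, Q=20μC, V=3.33V), C2(3μF, Q=2μC, V=0.67V), C3(5μF, Q=17μC, V=3.40V), C4(5μF, Q=13μC, V=2.60V)
Op 1: CLOSE 1-4: Q_total=33.00, C_total=11.00, V=3.00; Q1=18.00, Q4=15.00; dissipated=0.733
Op 2: CLOSE 3-1: Q_total=35.00, C_total=11.00, V=3.18; Q3=15.91, Q1=19.09; dissipated=0.218
Op 3: CLOSE 4-1: Q_total=34.09, C_total=11.00, V=3.10; Q4=15.50, Q1=18.60; dissipated=0.045
Final charges: Q1=18.60, Q2=2.00, Q3=15.91, Q4=15.50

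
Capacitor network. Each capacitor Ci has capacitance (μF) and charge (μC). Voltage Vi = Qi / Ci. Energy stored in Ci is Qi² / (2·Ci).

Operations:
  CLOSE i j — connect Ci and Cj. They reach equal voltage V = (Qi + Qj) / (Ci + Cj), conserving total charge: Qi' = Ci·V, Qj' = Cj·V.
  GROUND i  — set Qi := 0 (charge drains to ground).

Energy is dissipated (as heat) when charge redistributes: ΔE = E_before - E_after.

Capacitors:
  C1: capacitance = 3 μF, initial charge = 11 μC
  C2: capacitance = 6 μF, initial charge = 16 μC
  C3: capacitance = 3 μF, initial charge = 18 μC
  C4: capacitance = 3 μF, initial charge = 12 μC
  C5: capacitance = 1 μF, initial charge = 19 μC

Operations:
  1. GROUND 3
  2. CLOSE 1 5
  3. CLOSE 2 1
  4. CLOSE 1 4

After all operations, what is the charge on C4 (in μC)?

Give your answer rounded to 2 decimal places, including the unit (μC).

Answer: 12.42 μC

Derivation:
Initial: C1(3μF, Q=11μC, V=3.67V), C2(6μF, Q=16μC, V=2.67V), C3(3μF, Q=18μC, V=6.00V), C4(3μF, Q=12μC, V=4.00V), C5(1μF, Q=19μC, V=19.00V)
Op 1: GROUND 3: Q3=0; energy lost=54.000
Op 2: CLOSE 1-5: Q_total=30.00, C_total=4.00, V=7.50; Q1=22.50, Q5=7.50; dissipated=88.167
Op 3: CLOSE 2-1: Q_total=38.50, C_total=9.00, V=4.28; Q2=25.67, Q1=12.83; dissipated=23.361
Op 4: CLOSE 1-4: Q_total=24.83, C_total=6.00, V=4.14; Q1=12.42, Q4=12.42; dissipated=0.058
Final charges: Q1=12.42, Q2=25.67, Q3=0.00, Q4=12.42, Q5=7.50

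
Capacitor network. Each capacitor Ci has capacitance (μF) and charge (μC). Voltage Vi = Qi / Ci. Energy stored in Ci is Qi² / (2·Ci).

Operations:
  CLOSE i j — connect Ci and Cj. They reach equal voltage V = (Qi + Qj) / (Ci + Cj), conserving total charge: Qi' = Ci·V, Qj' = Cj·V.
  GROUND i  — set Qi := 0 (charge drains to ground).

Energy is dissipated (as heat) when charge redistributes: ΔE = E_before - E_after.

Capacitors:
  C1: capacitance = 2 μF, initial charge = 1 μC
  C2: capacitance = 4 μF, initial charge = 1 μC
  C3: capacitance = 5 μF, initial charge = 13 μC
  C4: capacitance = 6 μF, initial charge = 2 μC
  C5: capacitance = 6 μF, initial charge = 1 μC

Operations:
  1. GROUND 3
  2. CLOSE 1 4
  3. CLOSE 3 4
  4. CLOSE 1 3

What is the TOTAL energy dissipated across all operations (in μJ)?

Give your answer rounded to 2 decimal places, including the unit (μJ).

Answer: 17.13 μJ

Derivation:
Initial: C1(2μF, Q=1μC, V=0.50V), C2(4μF, Q=1μC, V=0.25V), C3(5μF, Q=13μC, V=2.60V), C4(6μF, Q=2μC, V=0.33V), C5(6μF, Q=1μC, V=0.17V)
Op 1: GROUND 3: Q3=0; energy lost=16.900
Op 2: CLOSE 1-4: Q_total=3.00, C_total=8.00, V=0.38; Q1=0.75, Q4=2.25; dissipated=0.021
Op 3: CLOSE 3-4: Q_total=2.25, C_total=11.00, V=0.20; Q3=1.02, Q4=1.23; dissipated=0.192
Op 4: CLOSE 1-3: Q_total=1.77, C_total=7.00, V=0.25; Q1=0.51, Q3=1.27; dissipated=0.021
Total dissipated: 17.133 μJ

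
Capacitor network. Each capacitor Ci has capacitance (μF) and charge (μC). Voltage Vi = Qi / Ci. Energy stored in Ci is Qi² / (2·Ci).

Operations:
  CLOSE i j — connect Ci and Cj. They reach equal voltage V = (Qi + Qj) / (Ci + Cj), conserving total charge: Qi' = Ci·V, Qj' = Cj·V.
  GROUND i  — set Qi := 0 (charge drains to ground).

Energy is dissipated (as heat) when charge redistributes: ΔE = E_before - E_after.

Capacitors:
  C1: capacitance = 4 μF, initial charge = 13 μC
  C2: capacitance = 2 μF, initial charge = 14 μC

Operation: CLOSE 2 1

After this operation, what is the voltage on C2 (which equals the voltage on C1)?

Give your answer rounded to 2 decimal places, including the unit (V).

Answer: 4.50 V

Derivation:
Initial: C1(4μF, Q=13μC, V=3.25V), C2(2μF, Q=14μC, V=7.00V)
Op 1: CLOSE 2-1: Q_total=27.00, C_total=6.00, V=4.50; Q2=9.00, Q1=18.00; dissipated=9.375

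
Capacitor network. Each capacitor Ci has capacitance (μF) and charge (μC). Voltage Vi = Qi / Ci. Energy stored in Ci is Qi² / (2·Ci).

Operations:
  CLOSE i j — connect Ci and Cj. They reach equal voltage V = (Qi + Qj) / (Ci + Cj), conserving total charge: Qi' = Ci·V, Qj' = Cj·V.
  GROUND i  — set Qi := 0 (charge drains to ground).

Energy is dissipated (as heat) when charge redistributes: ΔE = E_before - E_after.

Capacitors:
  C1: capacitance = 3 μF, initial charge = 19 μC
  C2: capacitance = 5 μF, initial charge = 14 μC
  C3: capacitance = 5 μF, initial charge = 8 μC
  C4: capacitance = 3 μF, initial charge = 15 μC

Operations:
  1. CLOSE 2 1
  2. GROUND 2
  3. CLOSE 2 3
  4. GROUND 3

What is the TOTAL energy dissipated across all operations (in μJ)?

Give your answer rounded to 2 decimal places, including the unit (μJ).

Initial: C1(3μF, Q=19μC, V=6.33V), C2(5μF, Q=14μC, V=2.80V), C3(5μF, Q=8μC, V=1.60V), C4(3μF, Q=15μC, V=5.00V)
Op 1: CLOSE 2-1: Q_total=33.00, C_total=8.00, V=4.12; Q2=20.62, Q1=12.38; dissipated=11.704
Op 2: GROUND 2: Q2=0; energy lost=42.539
Op 3: CLOSE 2-3: Q_total=8.00, C_total=10.00, V=0.80; Q2=4.00, Q3=4.00; dissipated=3.200
Op 4: GROUND 3: Q3=0; energy lost=1.600
Total dissipated: 59.043 μJ

Answer: 59.04 μJ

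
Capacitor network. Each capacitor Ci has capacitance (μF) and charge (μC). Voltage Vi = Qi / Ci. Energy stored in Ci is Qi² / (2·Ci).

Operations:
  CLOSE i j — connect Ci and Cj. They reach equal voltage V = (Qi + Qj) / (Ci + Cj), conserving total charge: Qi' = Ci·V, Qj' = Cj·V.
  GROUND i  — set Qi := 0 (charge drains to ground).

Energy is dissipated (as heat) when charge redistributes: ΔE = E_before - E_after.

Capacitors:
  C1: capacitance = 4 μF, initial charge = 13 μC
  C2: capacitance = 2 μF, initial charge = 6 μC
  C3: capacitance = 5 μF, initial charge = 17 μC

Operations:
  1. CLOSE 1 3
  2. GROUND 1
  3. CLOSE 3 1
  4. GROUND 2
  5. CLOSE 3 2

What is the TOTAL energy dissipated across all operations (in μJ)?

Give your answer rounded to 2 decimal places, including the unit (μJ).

Answer: 46.04 μJ

Derivation:
Initial: C1(4μF, Q=13μC, V=3.25V), C2(2μF, Q=6μC, V=3.00V), C3(5μF, Q=17μC, V=3.40V)
Op 1: CLOSE 1-3: Q_total=30.00, C_total=9.00, V=3.33; Q1=13.33, Q3=16.67; dissipated=0.025
Op 2: GROUND 1: Q1=0; energy lost=22.222
Op 3: CLOSE 3-1: Q_total=16.67, C_total=9.00, V=1.85; Q3=9.26, Q1=7.41; dissipated=12.346
Op 4: GROUND 2: Q2=0; energy lost=9.000
Op 5: CLOSE 3-2: Q_total=9.26, C_total=7.00, V=1.32; Q3=6.61, Q2=2.65; dissipated=2.450
Total dissipated: 46.042 μJ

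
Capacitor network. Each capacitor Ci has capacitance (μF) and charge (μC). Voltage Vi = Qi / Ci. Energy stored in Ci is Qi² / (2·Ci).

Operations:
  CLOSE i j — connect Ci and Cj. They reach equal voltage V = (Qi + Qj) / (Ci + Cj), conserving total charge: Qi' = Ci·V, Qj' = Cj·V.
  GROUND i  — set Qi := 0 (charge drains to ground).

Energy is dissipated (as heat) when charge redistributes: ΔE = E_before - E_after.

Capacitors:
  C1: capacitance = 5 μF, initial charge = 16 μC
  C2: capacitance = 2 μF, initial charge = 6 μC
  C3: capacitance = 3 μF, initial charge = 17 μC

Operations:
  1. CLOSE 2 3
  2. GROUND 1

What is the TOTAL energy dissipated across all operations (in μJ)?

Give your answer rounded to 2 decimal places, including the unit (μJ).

Initial: C1(5μF, Q=16μC, V=3.20V), C2(2μF, Q=6μC, V=3.00V), C3(3μF, Q=17μC, V=5.67V)
Op 1: CLOSE 2-3: Q_total=23.00, C_total=5.00, V=4.60; Q2=9.20, Q3=13.80; dissipated=4.267
Op 2: GROUND 1: Q1=0; energy lost=25.600
Total dissipated: 29.867 μJ

Answer: 29.87 μJ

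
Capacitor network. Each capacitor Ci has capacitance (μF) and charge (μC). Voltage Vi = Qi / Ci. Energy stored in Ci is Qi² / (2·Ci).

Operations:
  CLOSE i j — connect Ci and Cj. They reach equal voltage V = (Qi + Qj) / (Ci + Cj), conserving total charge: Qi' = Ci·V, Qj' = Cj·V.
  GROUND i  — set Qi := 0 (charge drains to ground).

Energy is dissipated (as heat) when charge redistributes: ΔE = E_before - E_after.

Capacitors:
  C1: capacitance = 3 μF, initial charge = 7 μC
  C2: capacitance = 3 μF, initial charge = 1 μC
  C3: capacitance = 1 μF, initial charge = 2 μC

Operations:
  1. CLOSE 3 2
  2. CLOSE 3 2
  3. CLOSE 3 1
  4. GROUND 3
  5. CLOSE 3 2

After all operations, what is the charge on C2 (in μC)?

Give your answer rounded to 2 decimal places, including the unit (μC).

Answer: 1.69 μC

Derivation:
Initial: C1(3μF, Q=7μC, V=2.33V), C2(3μF, Q=1μC, V=0.33V), C3(1μF, Q=2μC, V=2.00V)
Op 1: CLOSE 3-2: Q_total=3.00, C_total=4.00, V=0.75; Q3=0.75, Q2=2.25; dissipated=1.042
Op 2: CLOSE 3-2: Q_total=3.00, C_total=4.00, V=0.75; Q3=0.75, Q2=2.25; dissipated=0.000
Op 3: CLOSE 3-1: Q_total=7.75, C_total=4.00, V=1.94; Q3=1.94, Q1=5.81; dissipated=0.940
Op 4: GROUND 3: Q3=0; energy lost=1.877
Op 5: CLOSE 3-2: Q_total=2.25, C_total=4.00, V=0.56; Q3=0.56, Q2=1.69; dissipated=0.211
Final charges: Q1=5.81, Q2=1.69, Q3=0.56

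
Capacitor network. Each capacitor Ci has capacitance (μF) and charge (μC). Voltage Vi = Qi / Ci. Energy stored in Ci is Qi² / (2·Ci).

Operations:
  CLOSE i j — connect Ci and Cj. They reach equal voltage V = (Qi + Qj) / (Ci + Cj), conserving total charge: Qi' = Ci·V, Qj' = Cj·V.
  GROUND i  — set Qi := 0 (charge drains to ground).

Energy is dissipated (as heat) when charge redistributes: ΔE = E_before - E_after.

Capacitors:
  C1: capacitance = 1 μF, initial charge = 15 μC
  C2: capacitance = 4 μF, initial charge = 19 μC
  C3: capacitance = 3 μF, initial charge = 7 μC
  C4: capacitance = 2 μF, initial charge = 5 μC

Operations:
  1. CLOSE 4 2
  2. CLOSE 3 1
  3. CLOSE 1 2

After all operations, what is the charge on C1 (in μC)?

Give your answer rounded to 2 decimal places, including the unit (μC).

Answer: 4.30 μC

Derivation:
Initial: C1(1μF, Q=15μC, V=15.00V), C2(4μF, Q=19μC, V=4.75V), C3(3μF, Q=7μC, V=2.33V), C4(2μF, Q=5μC, V=2.50V)
Op 1: CLOSE 4-2: Q_total=24.00, C_total=6.00, V=4.00; Q4=8.00, Q2=16.00; dissipated=3.375
Op 2: CLOSE 3-1: Q_total=22.00, C_total=4.00, V=5.50; Q3=16.50, Q1=5.50; dissipated=60.167
Op 3: CLOSE 1-2: Q_total=21.50, C_total=5.00, V=4.30; Q1=4.30, Q2=17.20; dissipated=0.900
Final charges: Q1=4.30, Q2=17.20, Q3=16.50, Q4=8.00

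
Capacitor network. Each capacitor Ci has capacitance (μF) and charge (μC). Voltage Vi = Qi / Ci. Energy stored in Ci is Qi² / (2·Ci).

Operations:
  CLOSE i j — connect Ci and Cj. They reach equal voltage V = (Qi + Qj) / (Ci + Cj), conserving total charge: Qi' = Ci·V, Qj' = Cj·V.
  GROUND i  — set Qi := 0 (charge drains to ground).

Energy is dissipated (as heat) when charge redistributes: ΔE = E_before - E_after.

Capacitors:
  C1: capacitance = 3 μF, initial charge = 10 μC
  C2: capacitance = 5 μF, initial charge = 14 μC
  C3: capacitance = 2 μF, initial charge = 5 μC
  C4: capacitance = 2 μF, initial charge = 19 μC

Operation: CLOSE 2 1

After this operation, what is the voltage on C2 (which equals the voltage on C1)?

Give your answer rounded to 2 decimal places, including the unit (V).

Answer: 3.00 V

Derivation:
Initial: C1(3μF, Q=10μC, V=3.33V), C2(5μF, Q=14μC, V=2.80V), C3(2μF, Q=5μC, V=2.50V), C4(2μF, Q=19μC, V=9.50V)
Op 1: CLOSE 2-1: Q_total=24.00, C_total=8.00, V=3.00; Q2=15.00, Q1=9.00; dissipated=0.267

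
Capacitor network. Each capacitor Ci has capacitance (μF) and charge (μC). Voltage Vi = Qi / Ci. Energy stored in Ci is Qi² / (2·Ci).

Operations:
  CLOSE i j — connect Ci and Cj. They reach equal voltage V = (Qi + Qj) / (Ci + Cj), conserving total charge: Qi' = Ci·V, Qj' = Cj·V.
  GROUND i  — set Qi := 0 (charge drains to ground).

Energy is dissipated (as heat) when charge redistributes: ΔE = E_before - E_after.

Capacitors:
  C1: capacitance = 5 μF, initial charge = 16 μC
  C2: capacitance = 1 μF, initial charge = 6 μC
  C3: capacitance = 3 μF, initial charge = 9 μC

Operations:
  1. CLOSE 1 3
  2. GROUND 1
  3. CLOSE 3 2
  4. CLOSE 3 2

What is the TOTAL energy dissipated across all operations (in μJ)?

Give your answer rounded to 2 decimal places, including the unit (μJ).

Initial: C1(5μF, Q=16μC, V=3.20V), C2(1μF, Q=6μC, V=6.00V), C3(3μF, Q=9μC, V=3.00V)
Op 1: CLOSE 1-3: Q_total=25.00, C_total=8.00, V=3.12; Q1=15.62, Q3=9.38; dissipated=0.037
Op 2: GROUND 1: Q1=0; energy lost=24.414
Op 3: CLOSE 3-2: Q_total=15.38, C_total=4.00, V=3.84; Q3=11.53, Q2=3.84; dissipated=3.100
Op 4: CLOSE 3-2: Q_total=15.38, C_total=4.00, V=3.84; Q3=11.53, Q2=3.84; dissipated=0.000
Total dissipated: 27.551 μJ

Answer: 27.55 μJ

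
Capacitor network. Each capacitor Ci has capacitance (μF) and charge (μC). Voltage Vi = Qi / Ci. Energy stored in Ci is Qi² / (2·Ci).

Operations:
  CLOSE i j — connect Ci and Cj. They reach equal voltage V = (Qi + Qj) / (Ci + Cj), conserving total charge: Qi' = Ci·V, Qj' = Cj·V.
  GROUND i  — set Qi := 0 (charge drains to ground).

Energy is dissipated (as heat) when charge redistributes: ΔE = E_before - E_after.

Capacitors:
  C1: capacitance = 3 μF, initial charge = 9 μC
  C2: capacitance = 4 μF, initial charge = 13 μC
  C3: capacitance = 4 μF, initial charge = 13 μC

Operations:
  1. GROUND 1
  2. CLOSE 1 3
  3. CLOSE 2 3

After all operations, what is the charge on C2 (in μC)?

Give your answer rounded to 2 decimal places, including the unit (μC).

Initial: C1(3μF, Q=9μC, V=3.00V), C2(4μF, Q=13μC, V=3.25V), C3(4μF, Q=13μC, V=3.25V)
Op 1: GROUND 1: Q1=0; energy lost=13.500
Op 2: CLOSE 1-3: Q_total=13.00, C_total=7.00, V=1.86; Q1=5.57, Q3=7.43; dissipated=9.054
Op 3: CLOSE 2-3: Q_total=20.43, C_total=8.00, V=2.55; Q2=10.21, Q3=10.21; dissipated=1.940
Final charges: Q1=5.57, Q2=10.21, Q3=10.21

Answer: 10.21 μC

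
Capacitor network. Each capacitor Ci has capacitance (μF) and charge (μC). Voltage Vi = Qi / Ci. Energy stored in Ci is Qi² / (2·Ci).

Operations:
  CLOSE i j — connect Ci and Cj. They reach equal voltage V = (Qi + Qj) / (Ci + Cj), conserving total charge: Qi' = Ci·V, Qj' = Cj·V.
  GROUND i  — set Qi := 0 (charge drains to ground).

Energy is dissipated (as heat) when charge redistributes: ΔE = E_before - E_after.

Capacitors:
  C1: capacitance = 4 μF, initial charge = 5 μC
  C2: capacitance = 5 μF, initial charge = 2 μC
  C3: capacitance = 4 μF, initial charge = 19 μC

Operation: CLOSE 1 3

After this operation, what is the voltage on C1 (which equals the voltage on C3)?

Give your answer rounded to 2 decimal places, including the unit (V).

Answer: 3.00 V

Derivation:
Initial: C1(4μF, Q=5μC, V=1.25V), C2(5μF, Q=2μC, V=0.40V), C3(4μF, Q=19μC, V=4.75V)
Op 1: CLOSE 1-3: Q_total=24.00, C_total=8.00, V=3.00; Q1=12.00, Q3=12.00; dissipated=12.250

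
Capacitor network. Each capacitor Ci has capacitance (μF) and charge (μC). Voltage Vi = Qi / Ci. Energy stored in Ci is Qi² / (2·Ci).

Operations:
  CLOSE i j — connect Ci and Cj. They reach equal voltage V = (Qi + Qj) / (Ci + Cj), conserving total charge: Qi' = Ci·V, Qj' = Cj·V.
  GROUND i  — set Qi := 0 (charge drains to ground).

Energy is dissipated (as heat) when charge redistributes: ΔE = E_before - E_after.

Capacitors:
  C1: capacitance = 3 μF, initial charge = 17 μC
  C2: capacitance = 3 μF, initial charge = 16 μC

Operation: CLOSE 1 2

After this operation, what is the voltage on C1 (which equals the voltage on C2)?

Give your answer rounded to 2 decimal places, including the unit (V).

Initial: C1(3μF, Q=17μC, V=5.67V), C2(3μF, Q=16μC, V=5.33V)
Op 1: CLOSE 1-2: Q_total=33.00, C_total=6.00, V=5.50; Q1=16.50, Q2=16.50; dissipated=0.083

Answer: 5.50 V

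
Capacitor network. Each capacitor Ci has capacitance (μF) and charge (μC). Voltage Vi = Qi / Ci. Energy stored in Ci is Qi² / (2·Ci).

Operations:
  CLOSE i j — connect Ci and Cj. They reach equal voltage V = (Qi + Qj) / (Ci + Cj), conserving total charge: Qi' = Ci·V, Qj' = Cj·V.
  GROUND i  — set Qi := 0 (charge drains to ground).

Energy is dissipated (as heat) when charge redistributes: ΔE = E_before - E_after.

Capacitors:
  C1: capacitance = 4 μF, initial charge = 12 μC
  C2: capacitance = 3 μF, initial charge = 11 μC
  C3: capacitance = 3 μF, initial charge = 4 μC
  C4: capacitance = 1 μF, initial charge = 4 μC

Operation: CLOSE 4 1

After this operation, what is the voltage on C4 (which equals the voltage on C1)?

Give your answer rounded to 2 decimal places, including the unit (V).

Initial: C1(4μF, Q=12μC, V=3.00V), C2(3μF, Q=11μC, V=3.67V), C3(3μF, Q=4μC, V=1.33V), C4(1μF, Q=4μC, V=4.00V)
Op 1: CLOSE 4-1: Q_total=16.00, C_total=5.00, V=3.20; Q4=3.20, Q1=12.80; dissipated=0.400

Answer: 3.20 V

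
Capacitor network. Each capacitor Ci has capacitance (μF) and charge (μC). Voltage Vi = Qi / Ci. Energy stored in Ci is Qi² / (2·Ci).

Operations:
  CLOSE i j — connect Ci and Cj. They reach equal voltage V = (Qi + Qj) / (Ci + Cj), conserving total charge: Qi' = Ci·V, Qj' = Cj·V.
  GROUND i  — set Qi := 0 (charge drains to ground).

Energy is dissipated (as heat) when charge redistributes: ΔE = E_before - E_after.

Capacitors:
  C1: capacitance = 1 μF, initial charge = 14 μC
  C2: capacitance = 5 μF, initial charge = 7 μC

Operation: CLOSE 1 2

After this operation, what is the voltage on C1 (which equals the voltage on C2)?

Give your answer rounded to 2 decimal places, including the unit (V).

Initial: C1(1μF, Q=14μC, V=14.00V), C2(5μF, Q=7μC, V=1.40V)
Op 1: CLOSE 1-2: Q_total=21.00, C_total=6.00, V=3.50; Q1=3.50, Q2=17.50; dissipated=66.150

Answer: 3.50 V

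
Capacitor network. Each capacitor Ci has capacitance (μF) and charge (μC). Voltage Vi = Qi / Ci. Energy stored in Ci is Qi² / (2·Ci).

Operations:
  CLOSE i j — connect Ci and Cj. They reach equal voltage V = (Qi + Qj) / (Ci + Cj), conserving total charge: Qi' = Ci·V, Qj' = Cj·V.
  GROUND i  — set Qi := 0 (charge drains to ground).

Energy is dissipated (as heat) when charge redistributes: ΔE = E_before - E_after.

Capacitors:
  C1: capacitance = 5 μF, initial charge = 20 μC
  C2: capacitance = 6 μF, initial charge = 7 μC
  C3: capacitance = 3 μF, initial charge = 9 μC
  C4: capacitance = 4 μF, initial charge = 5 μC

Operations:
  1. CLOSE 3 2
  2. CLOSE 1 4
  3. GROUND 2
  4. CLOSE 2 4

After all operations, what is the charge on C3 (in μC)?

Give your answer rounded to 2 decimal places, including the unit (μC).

Answer: 5.33 μC

Derivation:
Initial: C1(5μF, Q=20μC, V=4.00V), C2(6μF, Q=7μC, V=1.17V), C3(3μF, Q=9μC, V=3.00V), C4(4μF, Q=5μC, V=1.25V)
Op 1: CLOSE 3-2: Q_total=16.00, C_total=9.00, V=1.78; Q3=5.33, Q2=10.67; dissipated=3.361
Op 2: CLOSE 1-4: Q_total=25.00, C_total=9.00, V=2.78; Q1=13.89, Q4=11.11; dissipated=8.403
Op 3: GROUND 2: Q2=0; energy lost=9.481
Op 4: CLOSE 2-4: Q_total=11.11, C_total=10.00, V=1.11; Q2=6.67, Q4=4.44; dissipated=9.259
Final charges: Q1=13.89, Q2=6.67, Q3=5.33, Q4=4.44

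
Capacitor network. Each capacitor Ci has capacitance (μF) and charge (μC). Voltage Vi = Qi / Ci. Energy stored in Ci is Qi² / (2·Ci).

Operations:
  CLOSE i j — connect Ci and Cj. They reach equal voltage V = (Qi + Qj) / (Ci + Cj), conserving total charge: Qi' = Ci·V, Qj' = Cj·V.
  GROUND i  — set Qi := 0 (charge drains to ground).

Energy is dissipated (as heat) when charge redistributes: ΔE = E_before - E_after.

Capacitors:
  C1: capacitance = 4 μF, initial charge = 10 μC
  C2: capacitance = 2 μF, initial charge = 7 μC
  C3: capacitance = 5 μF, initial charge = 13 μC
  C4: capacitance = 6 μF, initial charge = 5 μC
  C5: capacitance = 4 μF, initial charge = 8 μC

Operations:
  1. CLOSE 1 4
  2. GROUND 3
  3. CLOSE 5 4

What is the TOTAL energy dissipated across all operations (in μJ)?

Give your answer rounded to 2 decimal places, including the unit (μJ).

Initial: C1(4μF, Q=10μC, V=2.50V), C2(2μF, Q=7μC, V=3.50V), C3(5μF, Q=13μC, V=2.60V), C4(6μF, Q=5μC, V=0.83V), C5(4μF, Q=8μC, V=2.00V)
Op 1: CLOSE 1-4: Q_total=15.00, C_total=10.00, V=1.50; Q1=6.00, Q4=9.00; dissipated=3.333
Op 2: GROUND 3: Q3=0; energy lost=16.900
Op 3: CLOSE 5-4: Q_total=17.00, C_total=10.00, V=1.70; Q5=6.80, Q4=10.20; dissipated=0.300
Total dissipated: 20.533 μJ

Answer: 20.53 μJ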